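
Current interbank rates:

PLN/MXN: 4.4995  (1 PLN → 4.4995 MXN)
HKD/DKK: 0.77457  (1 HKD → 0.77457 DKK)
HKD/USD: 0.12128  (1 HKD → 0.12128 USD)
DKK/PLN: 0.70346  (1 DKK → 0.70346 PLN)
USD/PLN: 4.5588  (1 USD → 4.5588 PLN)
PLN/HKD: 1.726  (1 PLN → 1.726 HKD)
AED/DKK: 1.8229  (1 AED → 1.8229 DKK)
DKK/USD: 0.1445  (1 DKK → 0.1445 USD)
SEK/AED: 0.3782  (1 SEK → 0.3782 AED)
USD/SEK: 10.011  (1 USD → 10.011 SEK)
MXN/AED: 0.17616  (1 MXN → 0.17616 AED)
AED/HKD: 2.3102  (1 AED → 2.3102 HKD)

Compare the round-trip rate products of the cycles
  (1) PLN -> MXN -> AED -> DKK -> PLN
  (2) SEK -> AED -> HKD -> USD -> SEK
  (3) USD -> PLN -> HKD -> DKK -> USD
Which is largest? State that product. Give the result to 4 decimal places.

1.0608

(1) 4.4995 × 0.17616 × 1.8229 × 0.70346 = 1.01642
(2) 0.3782 × 2.3102 × 0.12128 × 10.011 = 1.06081
(3) 4.5588 × 1.726 × 0.77457 × 0.1445 = 0.88068
Highest is cycle (2) at 1.0608 (>1, arbitrage).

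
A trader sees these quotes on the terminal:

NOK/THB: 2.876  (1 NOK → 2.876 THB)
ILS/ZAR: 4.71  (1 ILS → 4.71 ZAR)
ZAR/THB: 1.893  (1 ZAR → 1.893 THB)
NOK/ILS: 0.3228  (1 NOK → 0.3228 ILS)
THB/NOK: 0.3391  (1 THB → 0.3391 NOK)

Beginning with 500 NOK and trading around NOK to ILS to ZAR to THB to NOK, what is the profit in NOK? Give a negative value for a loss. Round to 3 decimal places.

-12.019

500 NOK × 0.3228 = 161.4 ILS
161.4 ILS × 4.71 = 760.194 ZAR
760.194 ZAR × 1.893 = 1439.047242 THB
1439.047242 THB × 0.3391 = 487.9809197622 NOK
Net change: 487.9809197622 − 500 = -12.0190802378 NOK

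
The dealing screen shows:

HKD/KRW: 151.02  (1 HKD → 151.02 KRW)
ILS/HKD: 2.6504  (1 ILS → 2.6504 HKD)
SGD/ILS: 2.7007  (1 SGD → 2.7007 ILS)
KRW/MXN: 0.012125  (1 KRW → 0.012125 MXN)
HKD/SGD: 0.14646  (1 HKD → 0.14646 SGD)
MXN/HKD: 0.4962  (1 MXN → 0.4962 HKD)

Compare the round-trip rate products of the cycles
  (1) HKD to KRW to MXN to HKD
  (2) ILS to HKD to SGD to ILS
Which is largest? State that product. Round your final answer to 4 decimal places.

1.0484

(1) 151.02 × 0.012125 × 0.4962 = 0.90860
(2) 2.6504 × 0.14646 × 2.7007 = 1.04835
Highest is cycle (2) at 1.0484 (>1, arbitrage).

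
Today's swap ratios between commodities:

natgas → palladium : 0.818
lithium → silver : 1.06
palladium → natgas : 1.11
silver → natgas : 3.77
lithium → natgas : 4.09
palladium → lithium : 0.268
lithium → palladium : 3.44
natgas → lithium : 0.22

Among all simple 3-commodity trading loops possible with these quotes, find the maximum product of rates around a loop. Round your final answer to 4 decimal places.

0.8966

palladium→lithium→natgas→palladium: 0.268 × 4.09 × 0.818 = 0.89663
lithium→silver→natgas→lithium: 1.06 × 3.77 × 0.22 = 0.87916
palladium→natgas→lithium→palladium: 1.11 × 0.22 × 3.44 = 0.84005
Maximum is palladium→lithium→natgas→palladium at 0.8966; no arbitrage — every cycle loses value.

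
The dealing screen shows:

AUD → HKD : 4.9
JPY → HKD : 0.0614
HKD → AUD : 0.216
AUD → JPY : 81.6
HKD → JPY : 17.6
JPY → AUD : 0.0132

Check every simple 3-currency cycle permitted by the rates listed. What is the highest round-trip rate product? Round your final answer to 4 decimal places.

JPY→AUD→HKD→JPY: 0.0132 × 4.9 × 17.6 = 1.13837
JPY→HKD→AUD→JPY: 0.0614 × 0.216 × 81.6 = 1.08221
Maximum is JPY→AUD→HKD→JPY at 1.1384; arbitrage exists.

1.1384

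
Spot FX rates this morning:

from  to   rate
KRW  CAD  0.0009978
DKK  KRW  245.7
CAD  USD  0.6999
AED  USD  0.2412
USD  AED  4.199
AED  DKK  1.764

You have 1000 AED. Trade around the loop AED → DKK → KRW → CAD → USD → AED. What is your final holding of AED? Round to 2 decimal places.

1270.95

1000 AED × 1.764 = 1764 DKK
1764 DKK × 245.7 = 433414.8 KRW
433414.8 KRW × 0.0009978 = 432.46128744 CAD
432.46128744 CAD × 0.6999 = 302.679655079256 USD
302.679655079256 USD × 4.199 = 1270.951871677795944 AED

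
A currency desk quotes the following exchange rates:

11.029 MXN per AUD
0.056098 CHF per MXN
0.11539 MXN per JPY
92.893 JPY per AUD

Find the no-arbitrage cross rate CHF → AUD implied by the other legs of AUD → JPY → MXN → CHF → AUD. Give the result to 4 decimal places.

1.6630

Known legs of the cycle: 92.893 × 0.11539 × 0.056098 = 0.60131015760046
For no arbitrage the full-cycle product must be 1, so the missing rate is 1 / 0.60131015760046 ≈ 1.663035.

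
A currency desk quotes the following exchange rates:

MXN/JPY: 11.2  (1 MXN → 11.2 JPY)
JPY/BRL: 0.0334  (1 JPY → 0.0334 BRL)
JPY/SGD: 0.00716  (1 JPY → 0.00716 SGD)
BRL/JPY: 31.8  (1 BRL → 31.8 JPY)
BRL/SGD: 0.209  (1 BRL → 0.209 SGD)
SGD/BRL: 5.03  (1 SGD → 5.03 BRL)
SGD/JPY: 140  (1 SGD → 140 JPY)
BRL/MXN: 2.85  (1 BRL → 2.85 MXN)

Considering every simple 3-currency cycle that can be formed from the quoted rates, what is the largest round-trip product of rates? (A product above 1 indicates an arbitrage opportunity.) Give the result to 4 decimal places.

1.1453

JPY→SGD→BRL→JPY: 0.00716 × 5.03 × 31.8 = 1.14527
JPY→BRL→MXN→JPY: 0.0334 × 2.85 × 11.2 = 1.06613
JPY→BRL→SGD→JPY: 0.0334 × 0.209 × 140 = 0.97728
Maximum is JPY→SGD→BRL→JPY at 1.1453; arbitrage exists.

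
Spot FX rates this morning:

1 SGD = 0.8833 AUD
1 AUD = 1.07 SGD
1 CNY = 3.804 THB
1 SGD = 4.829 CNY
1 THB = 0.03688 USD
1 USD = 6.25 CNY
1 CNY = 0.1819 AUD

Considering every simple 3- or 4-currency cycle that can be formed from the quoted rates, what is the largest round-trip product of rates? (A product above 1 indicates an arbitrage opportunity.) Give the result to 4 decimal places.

0.9399

CNY→AUD→SGD→CNY: 0.1819 × 1.07 × 4.829 = 0.93988
CNY→THB→USD→CNY: 3.804 × 0.03688 × 6.25 = 0.87682
Maximum is CNY→AUD→SGD→CNY at 0.9399; no arbitrage — every cycle loses value.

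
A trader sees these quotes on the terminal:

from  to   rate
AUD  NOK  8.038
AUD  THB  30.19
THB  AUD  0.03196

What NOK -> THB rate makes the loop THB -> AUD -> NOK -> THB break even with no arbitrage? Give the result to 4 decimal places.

3.8926

Known legs of the cycle: 0.03196 × 8.038 = 0.25689448
For no arbitrage the full-cycle product must be 1, so the missing rate is 1 / 0.25689448 ≈ 3.892649.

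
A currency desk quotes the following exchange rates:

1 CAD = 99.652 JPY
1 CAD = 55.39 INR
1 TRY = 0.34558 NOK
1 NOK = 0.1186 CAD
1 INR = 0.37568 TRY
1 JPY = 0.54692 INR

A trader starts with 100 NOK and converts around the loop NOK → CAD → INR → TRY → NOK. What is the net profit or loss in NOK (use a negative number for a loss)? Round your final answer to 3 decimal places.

-14.713

100 NOK × 0.1186 = 11.86 CAD
11.86 CAD × 55.39 = 656.9254 INR
656.9254 INR × 0.37568 = 246.793734272 TRY
246.793734272 TRY × 0.34558 = 85.28697868971776 NOK
Net change: 85.28697868971776 − 100 = -14.71302131028224 NOK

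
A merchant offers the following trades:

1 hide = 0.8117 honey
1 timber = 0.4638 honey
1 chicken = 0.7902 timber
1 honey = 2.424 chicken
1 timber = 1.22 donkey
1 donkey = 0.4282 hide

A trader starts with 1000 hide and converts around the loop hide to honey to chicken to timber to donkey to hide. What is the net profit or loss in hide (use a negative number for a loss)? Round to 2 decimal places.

-187.78

1000 hide × 0.8117 = 811.7 honey
811.7 honey × 2.424 = 1967.5608 chicken
1967.5608 chicken × 0.7902 = 1554.76654416 timber
1554.76654416 timber × 1.22 = 1896.8151838752 donkey
1896.8151838752 donkey × 0.4282 = 812.21626173536064 hide
Net change: 812.21626173536064 − 1000 = -187.78373826463936 hide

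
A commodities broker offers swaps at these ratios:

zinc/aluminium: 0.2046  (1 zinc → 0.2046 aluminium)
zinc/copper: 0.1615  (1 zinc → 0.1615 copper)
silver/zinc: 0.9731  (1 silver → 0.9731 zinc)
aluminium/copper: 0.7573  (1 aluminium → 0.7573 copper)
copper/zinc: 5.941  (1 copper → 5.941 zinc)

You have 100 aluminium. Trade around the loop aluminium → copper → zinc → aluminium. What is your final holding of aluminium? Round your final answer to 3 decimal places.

92.052

100 aluminium × 0.7573 = 75.73 copper
75.73 copper × 5.941 = 449.91193 zinc
449.91193 zinc × 0.2046 = 92.051980878 aluminium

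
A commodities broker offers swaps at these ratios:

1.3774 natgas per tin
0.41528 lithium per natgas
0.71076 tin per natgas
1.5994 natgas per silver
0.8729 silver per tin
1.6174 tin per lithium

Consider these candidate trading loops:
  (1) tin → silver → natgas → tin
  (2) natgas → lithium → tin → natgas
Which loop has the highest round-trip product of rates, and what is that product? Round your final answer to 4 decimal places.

(1) 0.8729 × 1.5994 × 0.71076 = 0.99230
(2) 0.41528 × 1.6174 × 1.3774 = 0.92516
Highest is cycle (1) at 0.9923 (≤1, no arbitrage).

0.9923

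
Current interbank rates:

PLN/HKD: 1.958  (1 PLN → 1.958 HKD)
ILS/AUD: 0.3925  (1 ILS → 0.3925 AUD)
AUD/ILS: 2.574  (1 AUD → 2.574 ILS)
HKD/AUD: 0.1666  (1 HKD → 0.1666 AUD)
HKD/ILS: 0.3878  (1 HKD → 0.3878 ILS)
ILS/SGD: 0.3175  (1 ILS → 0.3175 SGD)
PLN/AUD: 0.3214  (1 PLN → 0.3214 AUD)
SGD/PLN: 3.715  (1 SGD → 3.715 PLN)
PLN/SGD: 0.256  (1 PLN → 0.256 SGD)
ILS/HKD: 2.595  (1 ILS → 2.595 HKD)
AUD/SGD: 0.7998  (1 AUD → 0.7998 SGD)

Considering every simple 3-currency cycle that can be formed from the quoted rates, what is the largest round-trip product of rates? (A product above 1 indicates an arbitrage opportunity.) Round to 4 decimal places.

1.1128

ILS→HKD→AUD→ILS: 2.595 × 0.1666 × 2.574 = 1.11281
PLN→AUD→SGD→PLN: 0.3214 × 0.7998 × 3.715 = 0.95496
Maximum is ILS→HKD→AUD→ILS at 1.1128; arbitrage exists.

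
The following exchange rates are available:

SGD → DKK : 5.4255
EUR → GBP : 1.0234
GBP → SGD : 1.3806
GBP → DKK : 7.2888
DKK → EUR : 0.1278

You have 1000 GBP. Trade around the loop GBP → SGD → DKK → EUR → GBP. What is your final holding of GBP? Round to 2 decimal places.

979.68

1000 GBP × 1.3806 = 1380.6 SGD
1380.6 SGD × 5.4255 = 7490.4453 DKK
7490.4453 DKK × 0.1278 = 957.27890934 EUR
957.27890934 EUR × 1.0234 = 979.679235818556 GBP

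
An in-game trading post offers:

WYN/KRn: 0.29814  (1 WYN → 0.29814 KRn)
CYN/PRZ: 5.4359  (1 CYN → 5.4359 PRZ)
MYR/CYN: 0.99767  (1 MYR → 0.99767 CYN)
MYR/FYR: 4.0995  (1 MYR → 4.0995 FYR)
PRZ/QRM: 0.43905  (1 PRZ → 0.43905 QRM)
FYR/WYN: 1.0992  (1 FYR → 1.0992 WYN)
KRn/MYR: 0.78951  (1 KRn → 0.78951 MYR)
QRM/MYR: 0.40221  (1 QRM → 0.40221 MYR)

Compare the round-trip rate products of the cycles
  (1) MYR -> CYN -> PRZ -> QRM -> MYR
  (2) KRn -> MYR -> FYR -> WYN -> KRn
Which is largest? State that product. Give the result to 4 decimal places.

1.0607

(1) 0.99767 × 5.4359 × 0.43905 × 0.40221 = 0.95769
(2) 0.78951 × 4.0995 × 1.0992 × 0.29814 = 1.06068
Highest is cycle (2) at 1.0607 (>1, arbitrage).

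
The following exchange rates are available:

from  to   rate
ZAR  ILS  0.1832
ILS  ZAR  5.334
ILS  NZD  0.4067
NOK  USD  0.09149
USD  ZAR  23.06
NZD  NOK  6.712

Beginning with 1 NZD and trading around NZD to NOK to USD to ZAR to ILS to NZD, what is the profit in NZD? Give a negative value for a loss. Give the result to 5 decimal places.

1 NZD × 6.712 = 6.712 NOK
6.712 NOK × 0.09149 = 0.61408088 USD
0.61408088 USD × 23.06 = 14.1607050928 ZAR
14.1607050928 ZAR × 0.1832 = 2.59424117300096 ILS
2.59424117300096 ILS × 0.4067 = 1.055077885059490432 NZD
Net change: 1.055077885059490432 − 1 = 0.055077885059490432 NZD

0.05508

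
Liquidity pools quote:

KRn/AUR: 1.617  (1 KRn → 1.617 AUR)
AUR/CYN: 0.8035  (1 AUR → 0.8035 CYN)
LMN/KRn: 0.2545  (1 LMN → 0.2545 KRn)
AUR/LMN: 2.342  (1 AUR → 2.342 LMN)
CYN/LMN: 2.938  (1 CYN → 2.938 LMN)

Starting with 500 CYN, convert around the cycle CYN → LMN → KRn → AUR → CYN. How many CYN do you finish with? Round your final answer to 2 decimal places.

485.74

500 CYN × 2.938 = 1469 LMN
1469 LMN × 0.2545 = 373.8605 KRn
373.8605 KRn × 1.617 = 604.5324285 AUR
604.5324285 AUR × 0.8035 = 485.74180629975 CYN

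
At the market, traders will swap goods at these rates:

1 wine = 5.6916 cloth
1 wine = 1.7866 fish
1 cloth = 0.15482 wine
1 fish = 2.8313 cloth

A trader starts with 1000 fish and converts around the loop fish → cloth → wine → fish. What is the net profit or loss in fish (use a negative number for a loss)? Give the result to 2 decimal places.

-216.86

1000 fish × 2.8313 = 2831.3 cloth
2831.3 cloth × 0.15482 = 438.341866 wine
438.341866 wine × 1.7866 = 783.1415777956 fish
Net change: 783.1415777956 − 1000 = -216.8584222044 fish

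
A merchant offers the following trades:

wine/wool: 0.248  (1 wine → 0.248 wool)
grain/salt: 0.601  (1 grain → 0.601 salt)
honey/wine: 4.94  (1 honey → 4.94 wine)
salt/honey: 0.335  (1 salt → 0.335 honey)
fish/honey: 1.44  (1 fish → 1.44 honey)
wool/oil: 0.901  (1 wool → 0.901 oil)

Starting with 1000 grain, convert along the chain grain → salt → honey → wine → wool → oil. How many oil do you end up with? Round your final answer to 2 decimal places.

222.24

1000 grain × 0.601 = 601 salt
601 salt × 0.335 = 201.335 honey
201.335 honey × 4.94 = 994.5949 wine
994.5949 wine × 0.248 = 246.6595352 wool
246.6595352 wool × 0.901 = 222.2402412152 oil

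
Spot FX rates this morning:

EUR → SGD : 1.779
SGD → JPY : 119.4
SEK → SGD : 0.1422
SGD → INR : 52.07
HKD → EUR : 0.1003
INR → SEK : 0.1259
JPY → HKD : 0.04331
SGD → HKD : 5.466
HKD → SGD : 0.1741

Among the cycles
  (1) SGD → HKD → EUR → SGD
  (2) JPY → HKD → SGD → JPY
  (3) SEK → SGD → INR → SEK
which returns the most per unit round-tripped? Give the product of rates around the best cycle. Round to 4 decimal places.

(1) 5.466 × 0.1003 × 1.779 = 0.97532
(2) 0.04331 × 0.1741 × 119.4 = 0.90031
(3) 0.1422 × 52.07 × 0.1259 = 0.93221
Highest is cycle (1) at 0.9753 (≤1, no arbitrage).

0.9753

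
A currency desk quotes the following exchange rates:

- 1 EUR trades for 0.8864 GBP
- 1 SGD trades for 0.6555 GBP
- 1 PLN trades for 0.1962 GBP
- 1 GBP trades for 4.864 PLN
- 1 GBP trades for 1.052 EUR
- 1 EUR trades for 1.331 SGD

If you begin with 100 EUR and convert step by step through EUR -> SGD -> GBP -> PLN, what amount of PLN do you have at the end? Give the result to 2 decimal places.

424.37

100 EUR × 1.331 = 133.1 SGD
133.1 SGD × 0.6555 = 87.24705 GBP
87.24705 GBP × 4.864 = 424.3696512 PLN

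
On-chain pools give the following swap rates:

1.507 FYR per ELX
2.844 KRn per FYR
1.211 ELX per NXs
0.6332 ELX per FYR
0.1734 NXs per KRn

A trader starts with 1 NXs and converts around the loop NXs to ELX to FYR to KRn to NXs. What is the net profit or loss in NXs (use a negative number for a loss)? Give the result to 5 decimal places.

-0.10001

1 NXs × 1.211 = 1.211 ELX
1.211 ELX × 1.507 = 1.824977 FYR
1.824977 FYR × 2.844 = 5.190234588 KRn
5.190234588 KRn × 0.1734 = 0.8999866775592 NXs
Net change: 0.8999866775592 − 1 = -0.1000133224408 NXs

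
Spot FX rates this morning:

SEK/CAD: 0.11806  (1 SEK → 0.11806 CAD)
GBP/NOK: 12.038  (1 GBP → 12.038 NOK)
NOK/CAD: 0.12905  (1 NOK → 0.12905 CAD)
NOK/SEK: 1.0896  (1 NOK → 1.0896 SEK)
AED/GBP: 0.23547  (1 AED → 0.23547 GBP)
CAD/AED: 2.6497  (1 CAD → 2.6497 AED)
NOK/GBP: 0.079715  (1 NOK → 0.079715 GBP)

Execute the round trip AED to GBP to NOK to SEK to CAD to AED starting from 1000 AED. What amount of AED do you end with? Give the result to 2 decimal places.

1000 AED × 0.23547 = 235.47 GBP
235.47 GBP × 12.038 = 2834.58786 NOK
2834.58786 NOK × 1.0896 = 3088.566932256 SEK
3088.566932256 SEK × 0.11806 = 364.63621202214336 CAD
364.63621202214336 CAD × 2.6497 = 966.176570995073260992 AED

966.18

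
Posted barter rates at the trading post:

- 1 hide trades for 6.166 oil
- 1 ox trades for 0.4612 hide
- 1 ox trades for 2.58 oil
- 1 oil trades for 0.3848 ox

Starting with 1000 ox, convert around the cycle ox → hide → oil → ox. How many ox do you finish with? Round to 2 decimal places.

1094.28

1000 ox × 0.4612 = 461.2 hide
461.2 hide × 6.166 = 2843.7592 oil
2843.7592 oil × 0.3848 = 1094.27854016 ox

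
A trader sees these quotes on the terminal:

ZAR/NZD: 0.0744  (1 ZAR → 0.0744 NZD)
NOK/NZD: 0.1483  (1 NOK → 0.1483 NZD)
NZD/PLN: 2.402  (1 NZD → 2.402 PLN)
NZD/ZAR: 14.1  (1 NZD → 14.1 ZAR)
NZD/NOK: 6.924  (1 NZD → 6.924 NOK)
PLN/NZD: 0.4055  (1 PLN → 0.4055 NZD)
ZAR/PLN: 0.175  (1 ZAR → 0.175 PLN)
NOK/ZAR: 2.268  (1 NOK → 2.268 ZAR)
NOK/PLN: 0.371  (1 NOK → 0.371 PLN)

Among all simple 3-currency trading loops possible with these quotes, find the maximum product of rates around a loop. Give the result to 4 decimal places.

1.1684

ZAR→NZD→NOK→ZAR: 0.0744 × 6.924 × 2.268 = 1.16835
NZD→NOK→PLN→NZD: 6.924 × 0.371 × 0.4055 = 1.04165
ZAR→PLN→NZD→ZAR: 0.175 × 0.4055 × 14.1 = 1.00057
Maximum is ZAR→NZD→NOK→ZAR at 1.1684; arbitrage exists.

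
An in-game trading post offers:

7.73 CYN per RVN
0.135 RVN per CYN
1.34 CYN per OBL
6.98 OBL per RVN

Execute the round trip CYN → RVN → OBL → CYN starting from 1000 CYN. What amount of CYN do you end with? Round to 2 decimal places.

1000 CYN × 0.135 = 135 RVN
135 RVN × 6.98 = 942.3 OBL
942.3 OBL × 1.34 = 1262.682 CYN

1262.68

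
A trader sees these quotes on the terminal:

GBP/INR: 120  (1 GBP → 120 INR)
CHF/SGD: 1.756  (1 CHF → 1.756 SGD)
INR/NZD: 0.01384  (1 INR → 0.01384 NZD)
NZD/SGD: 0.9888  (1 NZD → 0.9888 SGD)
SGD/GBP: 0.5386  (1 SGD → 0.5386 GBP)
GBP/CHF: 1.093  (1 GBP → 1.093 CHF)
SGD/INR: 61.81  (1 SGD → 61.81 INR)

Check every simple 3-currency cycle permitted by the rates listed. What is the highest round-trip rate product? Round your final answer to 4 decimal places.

GBP→CHF→SGD→GBP: 1.093 × 1.756 × 0.5386 = 1.03374
INR→NZD→SGD→INR: 0.01384 × 0.9888 × 61.81 = 0.84587
Maximum is GBP→CHF→SGD→GBP at 1.0337; arbitrage exists.

1.0337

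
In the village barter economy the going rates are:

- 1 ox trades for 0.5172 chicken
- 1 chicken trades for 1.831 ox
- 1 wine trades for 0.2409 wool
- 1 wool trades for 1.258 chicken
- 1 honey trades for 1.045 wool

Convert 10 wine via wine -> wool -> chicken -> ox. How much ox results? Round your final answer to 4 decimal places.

5.5489

10 wine × 0.2409 = 2.409 wool
2.409 wool × 1.258 = 3.030522 chicken
3.030522 chicken × 1.831 = 5.548885782 ox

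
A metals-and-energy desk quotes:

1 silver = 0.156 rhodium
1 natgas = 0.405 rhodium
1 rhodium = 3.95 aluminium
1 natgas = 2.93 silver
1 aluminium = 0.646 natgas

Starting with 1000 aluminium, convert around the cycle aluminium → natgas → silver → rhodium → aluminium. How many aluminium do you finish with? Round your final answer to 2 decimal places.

1166.33

1000 aluminium × 0.646 = 646 natgas
646 natgas × 2.93 = 1892.78 silver
1892.78 silver × 0.156 = 295.27368 rhodium
295.27368 rhodium × 3.95 = 1166.331036 aluminium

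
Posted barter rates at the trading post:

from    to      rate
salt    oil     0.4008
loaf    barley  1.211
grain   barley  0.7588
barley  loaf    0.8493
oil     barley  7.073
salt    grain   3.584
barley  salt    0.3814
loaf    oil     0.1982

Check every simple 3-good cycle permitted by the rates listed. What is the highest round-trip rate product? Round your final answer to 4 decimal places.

1.1906

barley→loaf→oil→barley: 0.8493 × 0.1982 × 7.073 = 1.19061
barley→salt→oil→barley: 0.3814 × 0.4008 × 7.073 = 1.08121
barley→salt→grain→barley: 0.3814 × 3.584 × 0.7588 = 1.03723
Maximum is barley→loaf→oil→barley at 1.1906; arbitrage exists.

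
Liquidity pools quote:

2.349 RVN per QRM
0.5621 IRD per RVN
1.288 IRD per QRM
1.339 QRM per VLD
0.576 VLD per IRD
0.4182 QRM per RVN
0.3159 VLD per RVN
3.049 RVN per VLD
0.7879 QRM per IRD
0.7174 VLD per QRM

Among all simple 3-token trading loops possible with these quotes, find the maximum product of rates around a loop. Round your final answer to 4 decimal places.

1.0403

QRM→RVN→IRD→QRM: 2.349 × 0.5621 × 0.7879 = 1.04032
VLD→QRM→RVN→VLD: 1.339 × 2.349 × 0.3159 = 0.99360
VLD→QRM→IRD→VLD: 1.339 × 1.288 × 0.576 = 0.99339
VLD→RVN→IRD→VLD: 3.049 × 0.5621 × 0.576 = 0.98717
VLD→RVN→QRM→VLD: 3.049 × 0.4182 × 0.7174 = 0.91475
Maximum is QRM→RVN→IRD→QRM at 1.0403; arbitrage exists.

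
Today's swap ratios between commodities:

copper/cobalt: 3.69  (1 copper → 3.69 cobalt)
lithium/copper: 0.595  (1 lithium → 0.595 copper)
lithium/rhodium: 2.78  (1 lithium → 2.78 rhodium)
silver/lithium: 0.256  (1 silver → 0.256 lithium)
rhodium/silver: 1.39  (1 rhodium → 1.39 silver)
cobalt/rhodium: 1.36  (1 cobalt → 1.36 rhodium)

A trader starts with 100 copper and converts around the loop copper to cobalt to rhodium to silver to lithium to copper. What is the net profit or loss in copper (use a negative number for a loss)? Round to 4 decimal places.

100 copper × 3.69 = 369 cobalt
369 cobalt × 1.36 = 501.84 rhodium
501.84 rhodium × 1.39 = 697.5576 silver
697.5576 silver × 0.256 = 178.5747456 lithium
178.5747456 lithium × 0.595 = 106.251973632 copper
Net change: 106.251973632 − 100 = 6.251973632 copper

6.2520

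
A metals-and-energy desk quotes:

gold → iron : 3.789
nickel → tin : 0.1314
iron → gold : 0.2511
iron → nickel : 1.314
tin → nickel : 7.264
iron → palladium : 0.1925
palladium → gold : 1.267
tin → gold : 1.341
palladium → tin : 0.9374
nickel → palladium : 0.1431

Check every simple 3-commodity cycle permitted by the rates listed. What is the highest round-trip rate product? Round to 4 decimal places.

0.9744

tin→nickel→palladium→tin: 7.264 × 0.1431 × 0.9374 = 0.97441
gold→iron→palladium→gold: 3.789 × 0.1925 × 1.267 = 0.92413
Maximum is tin→nickel→palladium→tin at 0.9744; no arbitrage — every cycle loses value.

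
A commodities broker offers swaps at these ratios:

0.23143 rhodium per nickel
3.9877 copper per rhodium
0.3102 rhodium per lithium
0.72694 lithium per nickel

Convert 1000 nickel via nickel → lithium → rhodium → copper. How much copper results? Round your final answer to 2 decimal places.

899.21

1000 nickel × 0.72694 = 726.94 lithium
726.94 lithium × 0.3102 = 225.496788 rhodium
225.496788 rhodium × 3.9877 = 899.2135415076 copper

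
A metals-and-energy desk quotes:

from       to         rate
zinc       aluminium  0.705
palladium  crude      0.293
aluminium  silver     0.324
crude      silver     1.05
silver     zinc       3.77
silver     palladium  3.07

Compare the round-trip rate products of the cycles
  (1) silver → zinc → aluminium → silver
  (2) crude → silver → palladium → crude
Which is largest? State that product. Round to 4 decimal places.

(1) 3.77 × 0.705 × 0.324 = 0.86114
(2) 1.05 × 3.07 × 0.293 = 0.94449
Highest is cycle (2) at 0.9445 (≤1, no arbitrage).

0.9445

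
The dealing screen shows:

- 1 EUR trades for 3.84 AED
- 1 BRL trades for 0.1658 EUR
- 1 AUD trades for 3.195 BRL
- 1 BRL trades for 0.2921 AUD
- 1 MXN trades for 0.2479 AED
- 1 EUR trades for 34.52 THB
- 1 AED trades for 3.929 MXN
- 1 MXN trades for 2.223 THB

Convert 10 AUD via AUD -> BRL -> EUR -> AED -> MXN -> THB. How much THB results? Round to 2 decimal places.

177.67

10 AUD × 3.195 = 31.95 BRL
31.95 BRL × 0.1658 = 5.29731 EUR
5.29731 EUR × 3.84 = 20.3416704 AED
20.3416704 AED × 3.929 = 79.9224230016 MXN
79.9224230016 MXN × 2.223 = 177.6675463325568 THB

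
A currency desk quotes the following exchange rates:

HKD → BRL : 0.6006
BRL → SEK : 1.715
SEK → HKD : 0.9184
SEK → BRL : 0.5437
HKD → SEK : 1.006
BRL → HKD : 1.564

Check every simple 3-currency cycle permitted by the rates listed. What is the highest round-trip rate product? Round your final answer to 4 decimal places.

SEK→HKD→BRL→SEK: 0.9184 × 0.6006 × 1.715 = 0.94598
SEK→BRL→HKD→SEK: 0.5437 × 1.564 × 1.006 = 0.85545
Maximum is SEK→HKD→BRL→SEK at 0.9460; no arbitrage — every cycle loses value.

0.9460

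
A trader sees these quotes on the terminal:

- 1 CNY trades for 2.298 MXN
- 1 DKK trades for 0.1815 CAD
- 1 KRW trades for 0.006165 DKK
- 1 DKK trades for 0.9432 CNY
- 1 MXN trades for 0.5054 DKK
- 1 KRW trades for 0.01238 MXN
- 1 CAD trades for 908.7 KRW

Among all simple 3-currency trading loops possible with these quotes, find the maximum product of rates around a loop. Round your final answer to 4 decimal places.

1.0954

DKK→CNY→MXN→DKK: 0.9432 × 2.298 × 0.5054 = 1.09544
DKK→CAD→KRW→DKK: 0.1815 × 908.7 × 0.006165 = 1.01679
Maximum is DKK→CNY→MXN→DKK at 1.0954; arbitrage exists.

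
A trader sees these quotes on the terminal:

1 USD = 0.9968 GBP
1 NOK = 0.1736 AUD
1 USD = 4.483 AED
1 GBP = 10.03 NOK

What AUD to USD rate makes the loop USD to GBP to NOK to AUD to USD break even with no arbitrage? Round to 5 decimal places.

Known legs of the cycle: 0.9968 × 10.03 × 0.1736 = 1.7356361344
For no arbitrage the full-cycle product must be 1, so the missing rate is 1 / 1.7356361344 ≈ 0.5761576.

0.57616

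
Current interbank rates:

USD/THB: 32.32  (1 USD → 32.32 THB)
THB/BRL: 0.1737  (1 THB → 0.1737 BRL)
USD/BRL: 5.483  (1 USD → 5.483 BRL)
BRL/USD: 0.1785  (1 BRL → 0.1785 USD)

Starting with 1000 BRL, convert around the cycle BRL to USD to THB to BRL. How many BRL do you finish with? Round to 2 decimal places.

1002.10

1000 BRL × 0.1785 = 178.5 USD
178.5 USD × 32.32 = 5769.12 THB
5769.12 THB × 0.1737 = 1002.096144 BRL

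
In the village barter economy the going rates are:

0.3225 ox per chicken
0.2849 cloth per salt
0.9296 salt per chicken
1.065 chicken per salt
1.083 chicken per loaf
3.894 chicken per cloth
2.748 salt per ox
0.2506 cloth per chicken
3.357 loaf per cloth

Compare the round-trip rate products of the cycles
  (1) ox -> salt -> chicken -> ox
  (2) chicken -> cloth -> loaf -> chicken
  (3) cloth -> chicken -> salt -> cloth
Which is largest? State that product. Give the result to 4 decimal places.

(1) 2.748 × 1.065 × 0.3225 = 0.94383
(2) 0.2506 × 3.357 × 1.083 = 0.91109
(3) 3.894 × 0.9296 × 0.2849 = 1.03130
Highest is cycle (3) at 1.0313 (>1, arbitrage).

1.0313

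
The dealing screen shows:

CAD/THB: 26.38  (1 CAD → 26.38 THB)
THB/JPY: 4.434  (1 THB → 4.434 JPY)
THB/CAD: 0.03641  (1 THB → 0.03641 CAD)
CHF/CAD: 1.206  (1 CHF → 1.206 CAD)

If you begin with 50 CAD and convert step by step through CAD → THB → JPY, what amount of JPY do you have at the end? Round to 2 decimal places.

5848.45

50 CAD × 26.38 = 1319 THB
1319 THB × 4.434 = 5848.446 JPY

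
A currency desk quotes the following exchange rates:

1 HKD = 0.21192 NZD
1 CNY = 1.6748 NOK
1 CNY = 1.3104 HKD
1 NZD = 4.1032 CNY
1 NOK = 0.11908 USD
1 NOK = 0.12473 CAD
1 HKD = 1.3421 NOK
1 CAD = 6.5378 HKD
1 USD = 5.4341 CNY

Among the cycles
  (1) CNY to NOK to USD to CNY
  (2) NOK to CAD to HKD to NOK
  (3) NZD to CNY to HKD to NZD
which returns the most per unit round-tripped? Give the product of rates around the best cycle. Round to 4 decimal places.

(1) 1.6748 × 0.11908 × 5.4341 = 1.08375
(2) 0.12473 × 6.5378 × 1.3421 = 1.09443
(3) 4.1032 × 1.3104 × 0.21192 = 1.13946
Highest is cycle (3) at 1.1395 (>1, arbitrage).

1.1395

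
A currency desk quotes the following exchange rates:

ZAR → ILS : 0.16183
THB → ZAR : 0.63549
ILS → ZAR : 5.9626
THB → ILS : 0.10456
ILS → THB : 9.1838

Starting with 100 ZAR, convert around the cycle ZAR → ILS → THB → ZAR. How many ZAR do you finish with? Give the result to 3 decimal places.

100 ZAR × 0.16183 = 16.183 ILS
16.183 ILS × 9.1838 = 148.6214354 THB
148.6214354 THB × 0.63549 = 94.447435982346 ZAR

94.447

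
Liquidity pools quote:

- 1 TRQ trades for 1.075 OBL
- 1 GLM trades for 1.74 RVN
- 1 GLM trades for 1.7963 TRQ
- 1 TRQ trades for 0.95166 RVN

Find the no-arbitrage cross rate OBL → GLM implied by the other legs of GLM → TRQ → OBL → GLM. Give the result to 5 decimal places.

0.51786

Known legs of the cycle: 1.7963 × 1.075 = 1.9310225
For no arbitrage the full-cycle product must be 1, so the missing rate is 1 / 1.9310225 ≈ 0.5178604.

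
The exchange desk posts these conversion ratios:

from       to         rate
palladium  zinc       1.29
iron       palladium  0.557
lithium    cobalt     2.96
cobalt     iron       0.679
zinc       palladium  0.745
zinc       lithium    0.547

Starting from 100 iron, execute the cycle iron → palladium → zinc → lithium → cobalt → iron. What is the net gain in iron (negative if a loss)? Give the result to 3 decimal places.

-21.006

100 iron × 0.557 = 55.7 palladium
55.7 palladium × 1.29 = 71.853 zinc
71.853 zinc × 0.547 = 39.303591 lithium
39.303591 lithium × 2.96 = 116.33862936 cobalt
116.33862936 cobalt × 0.679 = 78.99392933544 iron
Net change: 78.99392933544 − 100 = -21.00607066456 iron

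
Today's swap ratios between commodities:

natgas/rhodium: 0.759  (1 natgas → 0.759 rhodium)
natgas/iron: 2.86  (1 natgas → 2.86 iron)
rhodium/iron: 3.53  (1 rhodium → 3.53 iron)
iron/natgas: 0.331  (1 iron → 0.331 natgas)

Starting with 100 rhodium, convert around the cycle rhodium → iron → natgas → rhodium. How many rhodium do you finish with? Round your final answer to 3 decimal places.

88.684

100 rhodium × 3.53 = 353 iron
353 iron × 0.331 = 116.843 natgas
116.843 natgas × 0.759 = 88.683837 rhodium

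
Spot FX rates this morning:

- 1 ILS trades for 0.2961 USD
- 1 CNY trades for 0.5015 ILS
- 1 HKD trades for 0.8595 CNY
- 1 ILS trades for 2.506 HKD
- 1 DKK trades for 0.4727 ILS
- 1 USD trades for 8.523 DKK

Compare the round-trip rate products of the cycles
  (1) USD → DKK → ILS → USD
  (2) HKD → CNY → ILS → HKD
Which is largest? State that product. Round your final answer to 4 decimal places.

(1) 8.523 × 0.4727 × 0.2961 = 1.19293
(2) 0.8595 × 0.5015 × 2.506 = 1.08018
Highest is cycle (1) at 1.1929 (>1, arbitrage).

1.1929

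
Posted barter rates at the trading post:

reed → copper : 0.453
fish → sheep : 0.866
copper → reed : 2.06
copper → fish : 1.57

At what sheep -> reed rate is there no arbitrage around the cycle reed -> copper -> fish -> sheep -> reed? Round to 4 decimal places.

Known legs of the cycle: 0.453 × 1.57 × 0.866 = 0.61590786
For no arbitrage the full-cycle product must be 1, so the missing rate is 1 / 0.61590786 ≈ 1.623619.

1.6236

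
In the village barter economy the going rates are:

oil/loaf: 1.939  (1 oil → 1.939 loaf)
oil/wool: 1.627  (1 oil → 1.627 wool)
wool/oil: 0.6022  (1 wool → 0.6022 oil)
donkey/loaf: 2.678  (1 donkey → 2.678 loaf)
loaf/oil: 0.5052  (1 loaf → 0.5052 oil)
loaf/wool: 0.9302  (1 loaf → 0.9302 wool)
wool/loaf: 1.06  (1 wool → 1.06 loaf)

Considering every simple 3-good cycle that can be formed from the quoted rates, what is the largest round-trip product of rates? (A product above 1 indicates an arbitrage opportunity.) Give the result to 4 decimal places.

1.0862

oil→loaf→wool→oil: 1.939 × 0.9302 × 0.6022 = 1.08616
oil→wool→loaf→oil: 1.627 × 1.06 × 0.5052 = 0.87128
Maximum is oil→loaf→wool→oil at 1.0862; arbitrage exists.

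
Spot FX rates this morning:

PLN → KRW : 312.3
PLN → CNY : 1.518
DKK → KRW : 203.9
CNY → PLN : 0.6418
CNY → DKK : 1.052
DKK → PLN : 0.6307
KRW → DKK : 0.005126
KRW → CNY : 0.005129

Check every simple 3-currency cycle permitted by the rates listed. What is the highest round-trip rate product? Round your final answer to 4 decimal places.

1.1002

DKK→KRW→CNY→DKK: 203.9 × 0.005129 × 1.052 = 1.10018
PLN→KRW→CNY→PLN: 312.3 × 0.005129 × 0.6418 = 1.02803
DKK→PLN→KRW→DKK: 0.6307 × 312.3 × 0.005126 = 1.00966
DKK→PLN→CNY→DKK: 0.6307 × 1.518 × 1.052 = 1.00719
Maximum is DKK→KRW→CNY→DKK at 1.1002; arbitrage exists.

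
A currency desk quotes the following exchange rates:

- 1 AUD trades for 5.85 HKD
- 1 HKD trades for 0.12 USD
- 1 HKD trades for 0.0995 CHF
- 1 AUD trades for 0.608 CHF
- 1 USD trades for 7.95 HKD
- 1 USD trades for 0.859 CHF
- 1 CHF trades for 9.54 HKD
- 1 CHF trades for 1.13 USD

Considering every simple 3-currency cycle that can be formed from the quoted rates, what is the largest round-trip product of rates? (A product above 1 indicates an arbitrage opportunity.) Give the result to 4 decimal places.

0.9834

CHF→HKD→USD→CHF: 9.54 × 0.12 × 0.859 = 0.98338
CHF→USD→HKD→CHF: 1.13 × 7.95 × 0.0995 = 0.89386
Maximum is CHF→HKD→USD→CHF at 0.9834; no arbitrage — every cycle loses value.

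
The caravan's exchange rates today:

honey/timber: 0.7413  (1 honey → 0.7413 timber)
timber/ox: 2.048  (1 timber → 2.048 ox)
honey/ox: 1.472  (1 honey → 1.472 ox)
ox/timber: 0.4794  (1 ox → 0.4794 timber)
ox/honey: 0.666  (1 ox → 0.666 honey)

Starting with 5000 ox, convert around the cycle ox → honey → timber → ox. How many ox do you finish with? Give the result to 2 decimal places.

5055.55

5000 ox × 0.666 = 3330 honey
3330 honey × 0.7413 = 2468.529 timber
2468.529 timber × 2.048 = 5055.547392 ox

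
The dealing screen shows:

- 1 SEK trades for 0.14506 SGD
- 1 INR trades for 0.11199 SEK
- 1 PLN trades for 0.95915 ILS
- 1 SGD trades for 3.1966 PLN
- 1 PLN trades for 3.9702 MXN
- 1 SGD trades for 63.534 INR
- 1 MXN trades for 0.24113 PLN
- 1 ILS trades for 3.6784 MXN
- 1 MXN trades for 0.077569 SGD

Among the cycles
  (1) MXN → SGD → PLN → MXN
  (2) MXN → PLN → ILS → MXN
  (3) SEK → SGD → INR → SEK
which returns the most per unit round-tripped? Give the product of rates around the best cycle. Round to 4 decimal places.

1.0321

(1) 0.077569 × 3.1966 × 3.9702 = 0.98444
(2) 0.24113 × 0.95915 × 3.6784 = 0.85074
(3) 0.14506 × 63.534 × 0.11199 = 1.03213
Highest is cycle (3) at 1.0321 (>1, arbitrage).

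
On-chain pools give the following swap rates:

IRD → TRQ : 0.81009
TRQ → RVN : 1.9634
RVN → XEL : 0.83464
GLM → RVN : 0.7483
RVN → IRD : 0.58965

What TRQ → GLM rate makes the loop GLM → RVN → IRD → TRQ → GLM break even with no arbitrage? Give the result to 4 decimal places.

Known legs of the cycle: 0.7483 × 0.58965 × 0.81009 = 0.35744013810855
For no arbitrage the full-cycle product must be 1, so the missing rate is 1 / 0.35744013810855 ≈ 2.797671.

2.7977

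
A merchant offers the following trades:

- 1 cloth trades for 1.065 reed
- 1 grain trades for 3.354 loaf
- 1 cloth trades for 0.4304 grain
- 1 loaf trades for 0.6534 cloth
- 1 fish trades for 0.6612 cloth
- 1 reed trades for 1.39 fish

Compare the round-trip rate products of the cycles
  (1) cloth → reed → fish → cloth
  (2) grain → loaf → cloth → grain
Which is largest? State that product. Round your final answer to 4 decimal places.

0.9788

(1) 1.065 × 1.39 × 0.6612 = 0.97881
(2) 3.354 × 0.6534 × 0.4304 = 0.94322
Highest is cycle (1) at 0.9788 (≤1, no arbitrage).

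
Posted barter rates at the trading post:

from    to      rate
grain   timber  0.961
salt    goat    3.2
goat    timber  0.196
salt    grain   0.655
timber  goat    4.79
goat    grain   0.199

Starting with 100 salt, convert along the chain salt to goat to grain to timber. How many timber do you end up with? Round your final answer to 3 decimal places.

100 salt × 3.2 = 320 goat
320 goat × 0.199 = 63.68 grain
63.68 grain × 0.961 = 61.19648 timber

61.196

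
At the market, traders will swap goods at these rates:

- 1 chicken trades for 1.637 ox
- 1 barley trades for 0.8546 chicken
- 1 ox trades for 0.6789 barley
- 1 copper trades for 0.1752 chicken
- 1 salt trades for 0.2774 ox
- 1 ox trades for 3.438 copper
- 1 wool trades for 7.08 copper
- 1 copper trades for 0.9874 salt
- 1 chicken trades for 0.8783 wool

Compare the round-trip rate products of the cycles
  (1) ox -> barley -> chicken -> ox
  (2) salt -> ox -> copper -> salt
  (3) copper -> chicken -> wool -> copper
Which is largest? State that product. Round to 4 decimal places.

1.0895

(1) 0.6789 × 0.8546 × 1.637 = 0.94977
(2) 0.2774 × 3.438 × 0.9874 = 0.94168
(3) 0.1752 × 0.8783 × 7.08 = 1.08946
Highest is cycle (3) at 1.0895 (>1, arbitrage).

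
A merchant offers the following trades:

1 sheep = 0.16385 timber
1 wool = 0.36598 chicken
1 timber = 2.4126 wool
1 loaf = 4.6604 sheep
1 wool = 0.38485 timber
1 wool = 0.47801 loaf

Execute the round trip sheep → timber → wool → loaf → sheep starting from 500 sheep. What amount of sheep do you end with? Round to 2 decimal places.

500 sheep × 0.16385 = 81.925 timber
81.925 timber × 2.4126 = 197.652255 wool
197.652255 wool × 0.47801 = 94.47975441255 loaf
94.47975441255 loaf × 4.6604 = 440.31344746424802 sheep

440.31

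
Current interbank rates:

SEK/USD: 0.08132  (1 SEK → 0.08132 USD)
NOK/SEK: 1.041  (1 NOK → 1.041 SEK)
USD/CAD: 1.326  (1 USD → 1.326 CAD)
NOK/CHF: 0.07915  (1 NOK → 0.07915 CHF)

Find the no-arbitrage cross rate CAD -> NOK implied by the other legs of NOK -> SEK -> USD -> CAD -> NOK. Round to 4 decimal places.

Known legs of the cycle: 1.041 × 0.08132 × 1.326 = 0.11225136312
For no arbitrage the full-cycle product must be 1, so the missing rate is 1 / 0.11225136312 ≈ 8.908578.

8.9086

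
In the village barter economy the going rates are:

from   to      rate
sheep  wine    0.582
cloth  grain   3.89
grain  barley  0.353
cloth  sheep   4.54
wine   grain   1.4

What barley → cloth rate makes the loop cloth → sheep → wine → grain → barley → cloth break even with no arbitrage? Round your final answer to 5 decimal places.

Known legs of the cycle: 4.54 × 0.582 × 1.4 × 0.353 = 1.305814776
For no arbitrage the full-cycle product must be 1, so the missing rate is 1 / 1.305814776 ≈ 0.7658054.

0.76581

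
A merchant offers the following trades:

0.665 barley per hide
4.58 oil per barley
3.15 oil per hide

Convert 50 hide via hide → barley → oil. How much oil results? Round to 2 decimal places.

50 hide × 0.665 = 33.25 barley
33.25 barley × 4.58 = 152.285 oil

152.29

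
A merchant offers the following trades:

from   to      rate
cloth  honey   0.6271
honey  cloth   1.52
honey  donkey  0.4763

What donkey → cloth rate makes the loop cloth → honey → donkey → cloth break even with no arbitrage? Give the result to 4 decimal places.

3.3480

Known legs of the cycle: 0.6271 × 0.4763 = 0.29868773
For no arbitrage the full-cycle product must be 1, so the missing rate is 1 / 0.29868773 ≈ 3.347978.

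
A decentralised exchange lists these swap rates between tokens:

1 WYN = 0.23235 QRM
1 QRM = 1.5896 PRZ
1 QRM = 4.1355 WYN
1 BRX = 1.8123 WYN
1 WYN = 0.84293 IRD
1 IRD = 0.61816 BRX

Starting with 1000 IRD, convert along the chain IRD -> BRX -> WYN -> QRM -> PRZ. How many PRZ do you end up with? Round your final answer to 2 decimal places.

413.77

1000 IRD × 0.61816 = 618.16 BRX
618.16 BRX × 1.8123 = 1120.291368 WYN
1120.291368 WYN × 0.23235 = 260.2996993548 QRM
260.2996993548 QRM × 1.5896 = 413.77240209439008 PRZ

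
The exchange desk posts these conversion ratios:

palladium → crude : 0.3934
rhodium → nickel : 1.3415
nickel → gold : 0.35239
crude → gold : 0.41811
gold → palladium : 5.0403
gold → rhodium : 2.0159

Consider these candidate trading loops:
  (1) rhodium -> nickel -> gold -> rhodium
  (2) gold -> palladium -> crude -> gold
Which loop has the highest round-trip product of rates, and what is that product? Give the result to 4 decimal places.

0.9530

(1) 1.3415 × 0.35239 × 2.0159 = 0.95298
(2) 5.0403 × 0.3934 × 0.41811 = 0.82905
Highest is cycle (1) at 0.9530 (≤1, no arbitrage).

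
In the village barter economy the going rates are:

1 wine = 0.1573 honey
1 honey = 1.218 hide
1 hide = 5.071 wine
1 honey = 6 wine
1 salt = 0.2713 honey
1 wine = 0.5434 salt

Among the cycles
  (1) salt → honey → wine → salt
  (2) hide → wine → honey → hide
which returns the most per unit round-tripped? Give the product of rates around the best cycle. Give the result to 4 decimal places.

(1) 0.2713 × 6 × 0.5434 = 0.88455
(2) 5.071 × 0.1573 × 1.218 = 0.97156
Highest is cycle (2) at 0.9716 (≤1, no arbitrage).

0.9716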